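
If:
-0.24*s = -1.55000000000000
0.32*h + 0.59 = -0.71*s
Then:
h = -16.17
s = 6.46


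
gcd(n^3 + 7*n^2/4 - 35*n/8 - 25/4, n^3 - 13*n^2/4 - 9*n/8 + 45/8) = n + 5/4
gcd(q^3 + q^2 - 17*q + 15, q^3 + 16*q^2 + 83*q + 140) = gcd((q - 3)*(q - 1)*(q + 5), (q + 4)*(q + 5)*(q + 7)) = q + 5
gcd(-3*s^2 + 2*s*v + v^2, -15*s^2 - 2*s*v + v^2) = 3*s + v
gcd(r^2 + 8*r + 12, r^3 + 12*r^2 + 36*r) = r + 6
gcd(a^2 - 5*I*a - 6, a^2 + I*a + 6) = a - 2*I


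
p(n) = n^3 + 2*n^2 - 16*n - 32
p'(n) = 3*n^2 + 4*n - 16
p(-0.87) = -17.22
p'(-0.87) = -17.21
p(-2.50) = 4.88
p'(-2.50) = -7.25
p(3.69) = -13.56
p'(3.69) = 39.61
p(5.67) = 123.86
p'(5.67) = 103.13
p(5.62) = 118.75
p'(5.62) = 101.23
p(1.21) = -46.66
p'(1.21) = -6.77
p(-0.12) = -30.05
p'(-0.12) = -16.44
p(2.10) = -47.52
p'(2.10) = 5.63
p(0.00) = -32.00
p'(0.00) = -16.00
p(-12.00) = -1280.00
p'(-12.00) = 368.00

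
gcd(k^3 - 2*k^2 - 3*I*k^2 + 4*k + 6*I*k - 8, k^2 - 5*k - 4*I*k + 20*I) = k - 4*I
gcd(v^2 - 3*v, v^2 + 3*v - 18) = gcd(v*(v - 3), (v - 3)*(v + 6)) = v - 3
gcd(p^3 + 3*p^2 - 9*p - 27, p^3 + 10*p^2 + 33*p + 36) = p^2 + 6*p + 9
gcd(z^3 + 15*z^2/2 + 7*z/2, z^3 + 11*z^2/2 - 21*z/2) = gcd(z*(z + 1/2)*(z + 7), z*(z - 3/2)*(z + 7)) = z^2 + 7*z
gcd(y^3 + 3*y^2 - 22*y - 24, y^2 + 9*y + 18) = y + 6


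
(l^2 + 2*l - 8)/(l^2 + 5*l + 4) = (l - 2)/(l + 1)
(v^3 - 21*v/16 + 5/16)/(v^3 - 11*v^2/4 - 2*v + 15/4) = (v - 1/4)/(v - 3)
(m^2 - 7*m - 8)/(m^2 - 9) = (m^2 - 7*m - 8)/(m^2 - 9)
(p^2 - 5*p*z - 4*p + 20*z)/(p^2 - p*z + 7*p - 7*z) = (p^2 - 5*p*z - 4*p + 20*z)/(p^2 - p*z + 7*p - 7*z)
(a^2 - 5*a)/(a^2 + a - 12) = a*(a - 5)/(a^2 + a - 12)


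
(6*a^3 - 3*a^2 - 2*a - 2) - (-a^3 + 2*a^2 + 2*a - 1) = 7*a^3 - 5*a^2 - 4*a - 1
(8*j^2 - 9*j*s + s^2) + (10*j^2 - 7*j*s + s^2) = 18*j^2 - 16*j*s + 2*s^2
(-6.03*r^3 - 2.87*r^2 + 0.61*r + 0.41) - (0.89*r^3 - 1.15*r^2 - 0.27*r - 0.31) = -6.92*r^3 - 1.72*r^2 + 0.88*r + 0.72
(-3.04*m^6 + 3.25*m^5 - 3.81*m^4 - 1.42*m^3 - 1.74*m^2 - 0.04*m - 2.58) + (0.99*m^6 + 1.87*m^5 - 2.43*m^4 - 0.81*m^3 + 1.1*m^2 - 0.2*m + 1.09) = -2.05*m^6 + 5.12*m^5 - 6.24*m^4 - 2.23*m^3 - 0.64*m^2 - 0.24*m - 1.49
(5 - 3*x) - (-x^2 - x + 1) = x^2 - 2*x + 4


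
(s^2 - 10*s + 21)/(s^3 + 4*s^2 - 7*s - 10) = (s^2 - 10*s + 21)/(s^3 + 4*s^2 - 7*s - 10)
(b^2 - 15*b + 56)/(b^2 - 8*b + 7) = (b - 8)/(b - 1)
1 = 1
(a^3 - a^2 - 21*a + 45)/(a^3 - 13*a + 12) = (a^2 + 2*a - 15)/(a^2 + 3*a - 4)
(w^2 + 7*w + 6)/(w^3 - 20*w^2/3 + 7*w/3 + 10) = 3*(w + 6)/(3*w^2 - 23*w + 30)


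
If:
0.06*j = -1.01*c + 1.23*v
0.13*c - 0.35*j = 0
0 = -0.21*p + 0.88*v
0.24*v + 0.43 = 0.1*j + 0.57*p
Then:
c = 0.23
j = 0.09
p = 0.82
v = 0.20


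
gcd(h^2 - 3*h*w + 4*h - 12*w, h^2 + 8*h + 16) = h + 4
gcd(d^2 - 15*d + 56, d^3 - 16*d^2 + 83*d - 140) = d - 7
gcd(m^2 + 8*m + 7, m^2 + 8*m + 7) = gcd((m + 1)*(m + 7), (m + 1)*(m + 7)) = m^2 + 8*m + 7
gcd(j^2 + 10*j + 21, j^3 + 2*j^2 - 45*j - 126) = j + 3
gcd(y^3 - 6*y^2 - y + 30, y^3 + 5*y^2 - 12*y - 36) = y^2 - y - 6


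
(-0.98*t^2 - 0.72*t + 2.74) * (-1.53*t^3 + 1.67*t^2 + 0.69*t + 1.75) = 1.4994*t^5 - 0.535*t^4 - 6.0708*t^3 + 2.364*t^2 + 0.6306*t + 4.795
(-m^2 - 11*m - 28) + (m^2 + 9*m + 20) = -2*m - 8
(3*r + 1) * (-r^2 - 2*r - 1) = -3*r^3 - 7*r^2 - 5*r - 1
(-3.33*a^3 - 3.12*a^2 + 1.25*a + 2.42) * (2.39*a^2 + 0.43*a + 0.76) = -7.9587*a^5 - 8.8887*a^4 - 0.8849*a^3 + 3.9501*a^2 + 1.9906*a + 1.8392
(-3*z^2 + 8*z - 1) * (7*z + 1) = -21*z^3 + 53*z^2 + z - 1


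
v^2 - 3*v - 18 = (v - 6)*(v + 3)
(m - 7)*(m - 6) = m^2 - 13*m + 42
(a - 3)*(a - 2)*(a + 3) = a^3 - 2*a^2 - 9*a + 18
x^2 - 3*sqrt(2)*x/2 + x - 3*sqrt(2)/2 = (x + 1)*(x - 3*sqrt(2)/2)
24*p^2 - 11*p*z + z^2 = (-8*p + z)*(-3*p + z)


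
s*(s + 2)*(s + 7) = s^3 + 9*s^2 + 14*s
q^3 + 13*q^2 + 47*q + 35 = (q + 1)*(q + 5)*(q + 7)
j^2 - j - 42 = (j - 7)*(j + 6)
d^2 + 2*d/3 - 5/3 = (d - 1)*(d + 5/3)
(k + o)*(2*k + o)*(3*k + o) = 6*k^3 + 11*k^2*o + 6*k*o^2 + o^3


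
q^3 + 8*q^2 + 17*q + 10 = (q + 1)*(q + 2)*(q + 5)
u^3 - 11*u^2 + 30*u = u*(u - 6)*(u - 5)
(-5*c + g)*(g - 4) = -5*c*g + 20*c + g^2 - 4*g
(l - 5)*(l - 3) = l^2 - 8*l + 15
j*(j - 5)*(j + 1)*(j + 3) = j^4 - j^3 - 17*j^2 - 15*j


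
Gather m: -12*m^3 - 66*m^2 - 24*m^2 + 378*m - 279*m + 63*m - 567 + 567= -12*m^3 - 90*m^2 + 162*m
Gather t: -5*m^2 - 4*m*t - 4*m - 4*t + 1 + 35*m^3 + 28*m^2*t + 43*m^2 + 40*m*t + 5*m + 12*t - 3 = 35*m^3 + 38*m^2 + m + t*(28*m^2 + 36*m + 8) - 2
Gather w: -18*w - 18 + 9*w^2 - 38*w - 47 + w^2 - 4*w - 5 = 10*w^2 - 60*w - 70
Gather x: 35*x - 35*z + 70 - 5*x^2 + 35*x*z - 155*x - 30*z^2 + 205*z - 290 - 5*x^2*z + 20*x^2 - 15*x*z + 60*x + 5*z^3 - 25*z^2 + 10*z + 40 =x^2*(15 - 5*z) + x*(20*z - 60) + 5*z^3 - 55*z^2 + 180*z - 180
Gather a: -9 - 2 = -11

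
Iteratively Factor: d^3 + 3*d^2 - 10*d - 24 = (d + 2)*(d^2 + d - 12) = (d + 2)*(d + 4)*(d - 3)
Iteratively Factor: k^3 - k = (k - 1)*(k^2 + k) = k*(k - 1)*(k + 1)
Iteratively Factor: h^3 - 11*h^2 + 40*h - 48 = (h - 4)*(h^2 - 7*h + 12) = (h - 4)*(h - 3)*(h - 4)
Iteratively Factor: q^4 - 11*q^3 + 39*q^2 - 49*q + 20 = (q - 4)*(q^3 - 7*q^2 + 11*q - 5) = (q - 4)*(q - 1)*(q^2 - 6*q + 5) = (q - 4)*(q - 1)^2*(q - 5)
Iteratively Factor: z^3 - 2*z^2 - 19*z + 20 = (z - 5)*(z^2 + 3*z - 4) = (z - 5)*(z - 1)*(z + 4)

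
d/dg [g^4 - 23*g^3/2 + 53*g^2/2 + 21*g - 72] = 4*g^3 - 69*g^2/2 + 53*g + 21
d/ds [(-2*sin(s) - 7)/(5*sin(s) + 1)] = 33*cos(s)/(5*sin(s) + 1)^2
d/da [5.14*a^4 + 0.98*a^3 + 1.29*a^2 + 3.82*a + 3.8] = 20.56*a^3 + 2.94*a^2 + 2.58*a + 3.82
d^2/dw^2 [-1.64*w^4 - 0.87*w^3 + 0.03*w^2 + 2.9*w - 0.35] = -19.68*w^2 - 5.22*w + 0.06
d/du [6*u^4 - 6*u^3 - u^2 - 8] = 2*u*(12*u^2 - 9*u - 1)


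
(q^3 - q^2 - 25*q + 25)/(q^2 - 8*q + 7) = (q^2 - 25)/(q - 7)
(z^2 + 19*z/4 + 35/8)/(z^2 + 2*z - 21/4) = (4*z + 5)/(2*(2*z - 3))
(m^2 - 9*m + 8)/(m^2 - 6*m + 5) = (m - 8)/(m - 5)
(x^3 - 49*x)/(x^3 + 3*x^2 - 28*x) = (x - 7)/(x - 4)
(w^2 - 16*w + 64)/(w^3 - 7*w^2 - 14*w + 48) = (w - 8)/(w^2 + w - 6)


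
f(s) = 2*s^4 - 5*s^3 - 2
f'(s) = 8*s^3 - 15*s^2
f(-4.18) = 973.74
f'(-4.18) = -846.36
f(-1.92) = 60.57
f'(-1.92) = -111.92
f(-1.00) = 5.00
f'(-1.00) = -23.00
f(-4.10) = 907.76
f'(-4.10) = -803.52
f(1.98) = -10.07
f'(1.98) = 3.29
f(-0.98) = 4.55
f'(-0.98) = -21.94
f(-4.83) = 1649.87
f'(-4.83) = -1251.36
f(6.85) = 2794.35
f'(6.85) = 1867.52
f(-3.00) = 295.00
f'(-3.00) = -351.00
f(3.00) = 25.00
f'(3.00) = 81.00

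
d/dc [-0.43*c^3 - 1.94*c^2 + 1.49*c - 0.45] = -1.29*c^2 - 3.88*c + 1.49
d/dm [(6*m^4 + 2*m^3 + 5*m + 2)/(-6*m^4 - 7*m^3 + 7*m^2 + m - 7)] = (-30*m^6 + 84*m^5 + 122*m^4 - 46*m^3 - 35*m^2 - 28*m - 37)/(36*m^8 + 84*m^7 - 35*m^6 - 110*m^5 + 119*m^4 + 112*m^3 - 97*m^2 - 14*m + 49)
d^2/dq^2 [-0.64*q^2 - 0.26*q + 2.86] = -1.28000000000000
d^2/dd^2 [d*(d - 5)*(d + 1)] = 6*d - 8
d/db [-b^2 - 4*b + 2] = -2*b - 4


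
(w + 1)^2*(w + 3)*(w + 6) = w^4 + 11*w^3 + 37*w^2 + 45*w + 18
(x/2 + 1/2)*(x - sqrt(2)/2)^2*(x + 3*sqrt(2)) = x^4/2 + x^3/2 + sqrt(2)*x^3 - 11*x^2/4 + sqrt(2)*x^2 - 11*x/4 + 3*sqrt(2)*x/4 + 3*sqrt(2)/4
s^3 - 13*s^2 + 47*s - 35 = (s - 7)*(s - 5)*(s - 1)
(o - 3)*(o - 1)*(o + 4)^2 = o^4 + 4*o^3 - 13*o^2 - 40*o + 48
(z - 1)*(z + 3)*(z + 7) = z^3 + 9*z^2 + 11*z - 21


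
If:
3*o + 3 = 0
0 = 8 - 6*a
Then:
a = 4/3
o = -1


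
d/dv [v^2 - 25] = 2*v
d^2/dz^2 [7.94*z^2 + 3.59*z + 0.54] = 15.8800000000000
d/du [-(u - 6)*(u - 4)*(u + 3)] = -3*u^2 + 14*u + 6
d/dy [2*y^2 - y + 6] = 4*y - 1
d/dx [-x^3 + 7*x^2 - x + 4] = -3*x^2 + 14*x - 1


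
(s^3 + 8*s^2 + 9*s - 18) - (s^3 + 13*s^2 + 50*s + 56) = -5*s^2 - 41*s - 74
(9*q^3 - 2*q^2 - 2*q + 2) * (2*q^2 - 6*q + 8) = 18*q^5 - 58*q^4 + 80*q^3 - 28*q + 16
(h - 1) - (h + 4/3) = -7/3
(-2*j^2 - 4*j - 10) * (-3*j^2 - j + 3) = 6*j^4 + 14*j^3 + 28*j^2 - 2*j - 30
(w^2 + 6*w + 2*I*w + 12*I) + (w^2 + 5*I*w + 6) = 2*w^2 + 6*w + 7*I*w + 6 + 12*I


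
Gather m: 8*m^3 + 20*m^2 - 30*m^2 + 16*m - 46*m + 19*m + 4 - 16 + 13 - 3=8*m^3 - 10*m^2 - 11*m - 2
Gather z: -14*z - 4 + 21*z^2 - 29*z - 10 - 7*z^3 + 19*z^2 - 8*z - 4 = -7*z^3 + 40*z^2 - 51*z - 18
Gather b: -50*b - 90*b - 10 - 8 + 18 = -140*b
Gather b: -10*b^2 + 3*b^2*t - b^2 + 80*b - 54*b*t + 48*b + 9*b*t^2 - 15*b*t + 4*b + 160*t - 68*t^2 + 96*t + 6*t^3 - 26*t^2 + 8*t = b^2*(3*t - 11) + b*(9*t^2 - 69*t + 132) + 6*t^3 - 94*t^2 + 264*t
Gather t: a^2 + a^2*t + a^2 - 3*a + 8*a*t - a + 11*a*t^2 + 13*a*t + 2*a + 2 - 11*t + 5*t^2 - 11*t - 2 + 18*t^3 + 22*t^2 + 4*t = 2*a^2 - 2*a + 18*t^3 + t^2*(11*a + 27) + t*(a^2 + 21*a - 18)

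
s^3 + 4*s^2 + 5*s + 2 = (s + 1)^2*(s + 2)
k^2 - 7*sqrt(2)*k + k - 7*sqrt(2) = (k + 1)*(k - 7*sqrt(2))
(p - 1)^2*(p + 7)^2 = p^4 + 12*p^3 + 22*p^2 - 84*p + 49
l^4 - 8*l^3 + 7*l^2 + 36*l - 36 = (l - 6)*(l - 3)*(l - 1)*(l + 2)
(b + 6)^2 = b^2 + 12*b + 36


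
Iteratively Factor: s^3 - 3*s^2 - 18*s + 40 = (s - 2)*(s^2 - s - 20) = (s - 5)*(s - 2)*(s + 4)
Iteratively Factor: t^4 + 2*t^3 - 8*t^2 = (t)*(t^3 + 2*t^2 - 8*t) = t*(t - 2)*(t^2 + 4*t) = t*(t - 2)*(t + 4)*(t)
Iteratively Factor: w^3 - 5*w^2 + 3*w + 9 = (w - 3)*(w^2 - 2*w - 3) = (w - 3)*(w + 1)*(w - 3)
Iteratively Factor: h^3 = (h)*(h^2) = h^2*(h)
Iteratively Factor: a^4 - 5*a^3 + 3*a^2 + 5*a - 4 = (a - 1)*(a^3 - 4*a^2 - a + 4) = (a - 1)^2*(a^2 - 3*a - 4) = (a - 4)*(a - 1)^2*(a + 1)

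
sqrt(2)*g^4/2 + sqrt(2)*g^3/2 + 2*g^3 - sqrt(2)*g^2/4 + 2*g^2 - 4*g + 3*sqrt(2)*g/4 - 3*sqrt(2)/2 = (g - 1)*(g + 2)*(g + 3*sqrt(2)/2)*(sqrt(2)*g/2 + 1/2)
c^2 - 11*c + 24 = (c - 8)*(c - 3)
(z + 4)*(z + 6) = z^2 + 10*z + 24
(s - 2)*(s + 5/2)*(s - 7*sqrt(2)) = s^3 - 7*sqrt(2)*s^2 + s^2/2 - 5*s - 7*sqrt(2)*s/2 + 35*sqrt(2)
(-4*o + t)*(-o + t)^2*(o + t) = -4*o^4 + 5*o^3*t + 3*o^2*t^2 - 5*o*t^3 + t^4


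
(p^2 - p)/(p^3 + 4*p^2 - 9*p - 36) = p*(p - 1)/(p^3 + 4*p^2 - 9*p - 36)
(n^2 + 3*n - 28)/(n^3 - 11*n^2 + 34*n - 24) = (n + 7)/(n^2 - 7*n + 6)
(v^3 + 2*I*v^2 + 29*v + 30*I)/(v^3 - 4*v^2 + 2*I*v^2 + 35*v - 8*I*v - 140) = (v^2 + 7*I*v - 6)/(v^2 + v*(-4 + 7*I) - 28*I)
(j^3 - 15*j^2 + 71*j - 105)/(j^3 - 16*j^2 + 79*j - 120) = (j - 7)/(j - 8)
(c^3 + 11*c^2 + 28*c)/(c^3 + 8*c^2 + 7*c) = (c + 4)/(c + 1)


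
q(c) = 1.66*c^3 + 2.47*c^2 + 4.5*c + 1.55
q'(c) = 4.98*c^2 + 4.94*c + 4.5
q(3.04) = 84.69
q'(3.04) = 65.54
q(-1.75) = -7.66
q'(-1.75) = 11.11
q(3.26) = 99.98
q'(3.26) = 73.53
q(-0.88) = -1.63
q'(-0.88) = 4.01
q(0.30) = 3.17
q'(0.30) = 6.43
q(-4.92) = -158.50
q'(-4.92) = 100.74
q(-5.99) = -293.55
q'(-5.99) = 153.59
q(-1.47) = -5.00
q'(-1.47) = 8.00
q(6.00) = 476.03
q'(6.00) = 213.42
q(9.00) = 1452.26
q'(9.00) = 452.34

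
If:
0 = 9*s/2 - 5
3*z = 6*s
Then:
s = 10/9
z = 20/9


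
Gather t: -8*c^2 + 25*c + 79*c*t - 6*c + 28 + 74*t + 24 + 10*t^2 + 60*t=-8*c^2 + 19*c + 10*t^2 + t*(79*c + 134) + 52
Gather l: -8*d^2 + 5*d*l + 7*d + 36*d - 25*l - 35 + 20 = -8*d^2 + 43*d + l*(5*d - 25) - 15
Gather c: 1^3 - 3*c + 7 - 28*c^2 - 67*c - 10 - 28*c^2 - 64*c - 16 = -56*c^2 - 134*c - 18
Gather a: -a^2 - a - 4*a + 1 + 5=-a^2 - 5*a + 6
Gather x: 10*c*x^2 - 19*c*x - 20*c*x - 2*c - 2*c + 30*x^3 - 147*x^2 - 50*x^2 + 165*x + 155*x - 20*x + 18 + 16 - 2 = -4*c + 30*x^3 + x^2*(10*c - 197) + x*(300 - 39*c) + 32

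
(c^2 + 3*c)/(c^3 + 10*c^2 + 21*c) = 1/(c + 7)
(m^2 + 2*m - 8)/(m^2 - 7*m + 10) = (m + 4)/(m - 5)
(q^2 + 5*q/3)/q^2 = (q + 5/3)/q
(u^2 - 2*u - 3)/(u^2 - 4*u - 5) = (u - 3)/(u - 5)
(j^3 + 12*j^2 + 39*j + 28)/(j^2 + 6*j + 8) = (j^2 + 8*j + 7)/(j + 2)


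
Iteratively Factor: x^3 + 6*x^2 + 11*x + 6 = (x + 2)*(x^2 + 4*x + 3) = (x + 2)*(x + 3)*(x + 1)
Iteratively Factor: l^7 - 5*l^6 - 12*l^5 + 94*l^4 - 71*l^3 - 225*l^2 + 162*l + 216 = (l + 1)*(l^6 - 6*l^5 - 6*l^4 + 100*l^3 - 171*l^2 - 54*l + 216) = (l + 1)^2*(l^5 - 7*l^4 + l^3 + 99*l^2 - 270*l + 216) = (l - 2)*(l + 1)^2*(l^4 - 5*l^3 - 9*l^2 + 81*l - 108) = (l - 3)*(l - 2)*(l + 1)^2*(l^3 - 2*l^2 - 15*l + 36) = (l - 3)^2*(l - 2)*(l + 1)^2*(l^2 + l - 12) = (l - 3)^3*(l - 2)*(l + 1)^2*(l + 4)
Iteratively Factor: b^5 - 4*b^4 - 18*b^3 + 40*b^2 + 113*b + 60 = (b - 4)*(b^4 - 18*b^2 - 32*b - 15) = (b - 4)*(b + 3)*(b^3 - 3*b^2 - 9*b - 5) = (b - 5)*(b - 4)*(b + 3)*(b^2 + 2*b + 1) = (b - 5)*(b - 4)*(b + 1)*(b + 3)*(b + 1)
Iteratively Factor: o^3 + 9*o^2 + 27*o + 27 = (o + 3)*(o^2 + 6*o + 9) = (o + 3)^2*(o + 3)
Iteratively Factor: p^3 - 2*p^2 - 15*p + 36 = (p + 4)*(p^2 - 6*p + 9) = (p - 3)*(p + 4)*(p - 3)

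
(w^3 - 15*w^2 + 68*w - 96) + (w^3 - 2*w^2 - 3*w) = 2*w^3 - 17*w^2 + 65*w - 96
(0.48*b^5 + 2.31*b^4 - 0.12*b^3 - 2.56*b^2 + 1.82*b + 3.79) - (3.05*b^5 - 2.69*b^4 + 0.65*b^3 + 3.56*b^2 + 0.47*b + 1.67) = -2.57*b^5 + 5.0*b^4 - 0.77*b^3 - 6.12*b^2 + 1.35*b + 2.12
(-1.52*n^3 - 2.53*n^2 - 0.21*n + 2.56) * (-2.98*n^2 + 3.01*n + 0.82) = 4.5296*n^5 + 2.9642*n^4 - 8.2359*n^3 - 10.3355*n^2 + 7.5334*n + 2.0992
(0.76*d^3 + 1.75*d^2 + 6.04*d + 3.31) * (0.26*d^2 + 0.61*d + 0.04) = 0.1976*d^5 + 0.9186*d^4 + 2.6683*d^3 + 4.615*d^2 + 2.2607*d + 0.1324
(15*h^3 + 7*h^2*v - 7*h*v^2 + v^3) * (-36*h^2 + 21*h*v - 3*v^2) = -540*h^5 + 63*h^4*v + 354*h^3*v^2 - 204*h^2*v^3 + 42*h*v^4 - 3*v^5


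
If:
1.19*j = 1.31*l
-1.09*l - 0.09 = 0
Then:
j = -0.09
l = -0.08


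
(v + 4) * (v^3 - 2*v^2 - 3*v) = v^4 + 2*v^3 - 11*v^2 - 12*v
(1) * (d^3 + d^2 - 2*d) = d^3 + d^2 - 2*d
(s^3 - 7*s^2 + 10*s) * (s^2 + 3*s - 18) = s^5 - 4*s^4 - 29*s^3 + 156*s^2 - 180*s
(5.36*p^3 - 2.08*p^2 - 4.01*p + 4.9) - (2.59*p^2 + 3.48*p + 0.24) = 5.36*p^3 - 4.67*p^2 - 7.49*p + 4.66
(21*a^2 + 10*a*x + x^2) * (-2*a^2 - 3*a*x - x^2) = -42*a^4 - 83*a^3*x - 53*a^2*x^2 - 13*a*x^3 - x^4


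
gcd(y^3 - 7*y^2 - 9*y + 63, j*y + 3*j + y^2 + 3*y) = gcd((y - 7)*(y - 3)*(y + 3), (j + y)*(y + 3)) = y + 3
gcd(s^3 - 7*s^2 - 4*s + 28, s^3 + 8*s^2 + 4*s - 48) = s - 2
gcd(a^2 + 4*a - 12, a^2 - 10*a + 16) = a - 2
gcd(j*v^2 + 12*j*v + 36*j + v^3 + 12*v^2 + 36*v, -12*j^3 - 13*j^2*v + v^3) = j + v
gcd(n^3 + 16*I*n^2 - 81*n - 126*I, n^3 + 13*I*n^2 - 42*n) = n^2 + 13*I*n - 42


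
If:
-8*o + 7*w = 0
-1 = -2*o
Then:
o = 1/2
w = 4/7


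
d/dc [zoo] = 0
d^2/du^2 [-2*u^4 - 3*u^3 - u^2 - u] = -24*u^2 - 18*u - 2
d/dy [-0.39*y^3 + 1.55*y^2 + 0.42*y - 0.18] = -1.17*y^2 + 3.1*y + 0.42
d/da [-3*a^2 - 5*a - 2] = -6*a - 5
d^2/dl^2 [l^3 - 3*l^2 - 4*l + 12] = 6*l - 6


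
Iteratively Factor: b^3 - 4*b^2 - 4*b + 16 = (b - 4)*(b^2 - 4) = (b - 4)*(b + 2)*(b - 2)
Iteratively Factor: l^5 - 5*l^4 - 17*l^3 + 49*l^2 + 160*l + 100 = (l - 5)*(l^4 - 17*l^2 - 36*l - 20) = (l - 5)^2*(l^3 + 5*l^2 + 8*l + 4) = (l - 5)^2*(l + 2)*(l^2 + 3*l + 2) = (l - 5)^2*(l + 2)^2*(l + 1)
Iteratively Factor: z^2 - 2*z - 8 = (z + 2)*(z - 4)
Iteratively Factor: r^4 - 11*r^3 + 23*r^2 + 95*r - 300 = (r - 4)*(r^3 - 7*r^2 - 5*r + 75) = (r - 5)*(r - 4)*(r^2 - 2*r - 15) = (r - 5)*(r - 4)*(r + 3)*(r - 5)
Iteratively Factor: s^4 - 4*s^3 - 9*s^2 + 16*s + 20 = (s + 2)*(s^3 - 6*s^2 + 3*s + 10) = (s - 2)*(s + 2)*(s^2 - 4*s - 5) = (s - 5)*(s - 2)*(s + 2)*(s + 1)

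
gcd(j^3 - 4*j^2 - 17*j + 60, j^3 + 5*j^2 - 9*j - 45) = j - 3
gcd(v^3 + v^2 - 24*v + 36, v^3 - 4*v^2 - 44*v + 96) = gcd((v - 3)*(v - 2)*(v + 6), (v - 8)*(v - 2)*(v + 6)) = v^2 + 4*v - 12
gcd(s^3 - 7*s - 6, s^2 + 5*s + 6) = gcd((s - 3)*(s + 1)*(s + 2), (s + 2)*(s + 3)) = s + 2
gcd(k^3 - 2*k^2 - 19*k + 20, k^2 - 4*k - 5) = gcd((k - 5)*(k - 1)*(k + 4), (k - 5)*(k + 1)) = k - 5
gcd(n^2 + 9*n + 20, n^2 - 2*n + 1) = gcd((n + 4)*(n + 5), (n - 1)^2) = 1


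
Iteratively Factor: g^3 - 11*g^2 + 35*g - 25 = (g - 1)*(g^2 - 10*g + 25) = (g - 5)*(g - 1)*(g - 5)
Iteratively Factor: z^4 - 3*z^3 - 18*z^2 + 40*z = (z)*(z^3 - 3*z^2 - 18*z + 40) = z*(z - 5)*(z^2 + 2*z - 8) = z*(z - 5)*(z + 4)*(z - 2)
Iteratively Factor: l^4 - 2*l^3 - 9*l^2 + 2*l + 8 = (l - 4)*(l^3 + 2*l^2 - l - 2) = (l - 4)*(l + 2)*(l^2 - 1) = (l - 4)*(l - 1)*(l + 2)*(l + 1)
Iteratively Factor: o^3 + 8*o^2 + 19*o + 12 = (o + 4)*(o^2 + 4*o + 3) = (o + 1)*(o + 4)*(o + 3)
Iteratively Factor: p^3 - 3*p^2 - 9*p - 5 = (p - 5)*(p^2 + 2*p + 1) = (p - 5)*(p + 1)*(p + 1)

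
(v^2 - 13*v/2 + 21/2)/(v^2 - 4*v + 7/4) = 2*(v - 3)/(2*v - 1)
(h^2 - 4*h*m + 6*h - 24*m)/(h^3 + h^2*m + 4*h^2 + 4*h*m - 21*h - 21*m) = (h^2 - 4*h*m + 6*h - 24*m)/(h^3 + h^2*m + 4*h^2 + 4*h*m - 21*h - 21*m)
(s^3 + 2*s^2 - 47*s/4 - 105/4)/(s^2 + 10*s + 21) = (s^2 - s - 35/4)/(s + 7)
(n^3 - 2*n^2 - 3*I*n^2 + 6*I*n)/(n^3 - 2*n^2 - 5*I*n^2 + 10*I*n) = (n - 3*I)/(n - 5*I)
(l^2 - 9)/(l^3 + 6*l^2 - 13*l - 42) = (l + 3)/(l^2 + 9*l + 14)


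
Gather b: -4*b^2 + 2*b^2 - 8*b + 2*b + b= -2*b^2 - 5*b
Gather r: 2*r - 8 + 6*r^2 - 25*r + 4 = 6*r^2 - 23*r - 4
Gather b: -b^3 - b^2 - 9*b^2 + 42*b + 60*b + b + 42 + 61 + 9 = -b^3 - 10*b^2 + 103*b + 112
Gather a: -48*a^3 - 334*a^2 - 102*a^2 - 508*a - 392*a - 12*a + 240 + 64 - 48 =-48*a^3 - 436*a^2 - 912*a + 256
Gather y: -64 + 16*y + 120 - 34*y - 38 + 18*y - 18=0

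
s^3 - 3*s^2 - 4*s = s*(s - 4)*(s + 1)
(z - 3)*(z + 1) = z^2 - 2*z - 3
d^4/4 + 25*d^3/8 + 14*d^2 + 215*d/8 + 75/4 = (d/4 + 1/2)*(d + 5/2)*(d + 3)*(d + 5)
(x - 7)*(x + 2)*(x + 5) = x^3 - 39*x - 70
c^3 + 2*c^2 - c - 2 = (c - 1)*(c + 1)*(c + 2)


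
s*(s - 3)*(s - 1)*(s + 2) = s^4 - 2*s^3 - 5*s^2 + 6*s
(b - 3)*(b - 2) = b^2 - 5*b + 6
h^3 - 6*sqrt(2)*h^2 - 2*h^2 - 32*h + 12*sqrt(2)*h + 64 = (h - 2)*(h - 8*sqrt(2))*(h + 2*sqrt(2))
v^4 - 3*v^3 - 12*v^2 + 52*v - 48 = (v - 3)*(v - 2)^2*(v + 4)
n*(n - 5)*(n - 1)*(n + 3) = n^4 - 3*n^3 - 13*n^2 + 15*n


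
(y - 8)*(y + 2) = y^2 - 6*y - 16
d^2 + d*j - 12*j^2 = (d - 3*j)*(d + 4*j)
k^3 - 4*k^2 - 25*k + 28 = (k - 7)*(k - 1)*(k + 4)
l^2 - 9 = (l - 3)*(l + 3)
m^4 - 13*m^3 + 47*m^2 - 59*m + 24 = (m - 8)*(m - 3)*(m - 1)^2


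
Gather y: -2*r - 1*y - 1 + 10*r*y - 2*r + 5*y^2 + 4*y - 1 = -4*r + 5*y^2 + y*(10*r + 3) - 2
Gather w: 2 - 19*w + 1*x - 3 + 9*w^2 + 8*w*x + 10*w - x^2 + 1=9*w^2 + w*(8*x - 9) - x^2 + x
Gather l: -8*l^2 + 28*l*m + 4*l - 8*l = -8*l^2 + l*(28*m - 4)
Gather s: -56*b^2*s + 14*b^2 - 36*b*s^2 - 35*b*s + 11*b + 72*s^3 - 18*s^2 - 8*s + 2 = 14*b^2 + 11*b + 72*s^3 + s^2*(-36*b - 18) + s*(-56*b^2 - 35*b - 8) + 2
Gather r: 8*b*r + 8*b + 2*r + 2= 8*b + r*(8*b + 2) + 2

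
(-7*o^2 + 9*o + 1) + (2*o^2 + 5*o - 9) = -5*o^2 + 14*o - 8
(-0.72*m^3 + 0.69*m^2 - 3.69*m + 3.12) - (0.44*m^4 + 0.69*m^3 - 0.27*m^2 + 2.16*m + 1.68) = -0.44*m^4 - 1.41*m^3 + 0.96*m^2 - 5.85*m + 1.44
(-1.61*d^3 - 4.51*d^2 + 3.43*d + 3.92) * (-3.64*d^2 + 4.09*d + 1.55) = 5.8604*d^5 + 9.8315*d^4 - 33.4266*d^3 - 7.2306*d^2 + 21.3493*d + 6.076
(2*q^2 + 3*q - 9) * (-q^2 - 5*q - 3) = -2*q^4 - 13*q^3 - 12*q^2 + 36*q + 27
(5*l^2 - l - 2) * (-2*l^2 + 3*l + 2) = -10*l^4 + 17*l^3 + 11*l^2 - 8*l - 4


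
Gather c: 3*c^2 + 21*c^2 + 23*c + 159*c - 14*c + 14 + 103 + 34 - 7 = 24*c^2 + 168*c + 144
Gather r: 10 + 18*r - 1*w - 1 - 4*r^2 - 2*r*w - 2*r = -4*r^2 + r*(16 - 2*w) - w + 9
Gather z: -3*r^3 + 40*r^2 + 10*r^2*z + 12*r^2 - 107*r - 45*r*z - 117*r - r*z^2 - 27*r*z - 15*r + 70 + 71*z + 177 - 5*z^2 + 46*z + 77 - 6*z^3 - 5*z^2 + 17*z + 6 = -3*r^3 + 52*r^2 - 239*r - 6*z^3 + z^2*(-r - 10) + z*(10*r^2 - 72*r + 134) + 330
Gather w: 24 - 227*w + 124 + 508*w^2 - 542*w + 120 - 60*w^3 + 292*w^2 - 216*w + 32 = -60*w^3 + 800*w^2 - 985*w + 300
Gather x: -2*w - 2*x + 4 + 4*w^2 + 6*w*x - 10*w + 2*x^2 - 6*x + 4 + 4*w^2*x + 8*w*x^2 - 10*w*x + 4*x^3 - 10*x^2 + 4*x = 4*w^2 - 12*w + 4*x^3 + x^2*(8*w - 8) + x*(4*w^2 - 4*w - 4) + 8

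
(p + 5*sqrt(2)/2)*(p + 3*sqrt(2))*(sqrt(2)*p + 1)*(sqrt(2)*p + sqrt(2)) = 2*p^4 + 2*p^3 + 12*sqrt(2)*p^3 + 12*sqrt(2)*p^2 + 41*p^2 + 15*sqrt(2)*p + 41*p + 15*sqrt(2)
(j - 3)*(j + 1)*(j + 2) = j^3 - 7*j - 6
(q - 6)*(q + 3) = q^2 - 3*q - 18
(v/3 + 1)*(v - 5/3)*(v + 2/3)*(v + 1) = v^4/3 + v^3 - 19*v^2/27 - 67*v/27 - 10/9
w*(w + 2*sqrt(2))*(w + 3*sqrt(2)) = w^3 + 5*sqrt(2)*w^2 + 12*w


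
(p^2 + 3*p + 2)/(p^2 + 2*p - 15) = (p^2 + 3*p + 2)/(p^2 + 2*p - 15)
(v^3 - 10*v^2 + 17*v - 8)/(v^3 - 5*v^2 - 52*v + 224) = (v^2 - 2*v + 1)/(v^2 + 3*v - 28)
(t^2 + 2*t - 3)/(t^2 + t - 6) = (t - 1)/(t - 2)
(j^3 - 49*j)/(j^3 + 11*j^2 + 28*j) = (j - 7)/(j + 4)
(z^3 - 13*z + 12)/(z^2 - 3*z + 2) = (z^2 + z - 12)/(z - 2)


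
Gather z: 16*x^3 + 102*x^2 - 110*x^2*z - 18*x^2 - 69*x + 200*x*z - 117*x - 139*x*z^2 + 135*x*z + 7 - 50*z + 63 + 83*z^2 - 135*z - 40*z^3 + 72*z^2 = 16*x^3 + 84*x^2 - 186*x - 40*z^3 + z^2*(155 - 139*x) + z*(-110*x^2 + 335*x - 185) + 70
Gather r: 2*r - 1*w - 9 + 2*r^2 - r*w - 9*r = 2*r^2 + r*(-w - 7) - w - 9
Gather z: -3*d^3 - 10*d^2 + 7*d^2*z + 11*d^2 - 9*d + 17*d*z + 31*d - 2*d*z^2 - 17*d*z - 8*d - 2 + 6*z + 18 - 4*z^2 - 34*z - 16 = -3*d^3 + d^2 + 14*d + z^2*(-2*d - 4) + z*(7*d^2 - 28)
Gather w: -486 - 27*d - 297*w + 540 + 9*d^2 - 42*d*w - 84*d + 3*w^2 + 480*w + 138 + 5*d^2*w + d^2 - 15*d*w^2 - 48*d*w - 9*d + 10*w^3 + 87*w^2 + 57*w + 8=10*d^2 - 120*d + 10*w^3 + w^2*(90 - 15*d) + w*(5*d^2 - 90*d + 240) + 200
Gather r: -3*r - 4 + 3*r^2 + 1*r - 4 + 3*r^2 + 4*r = 6*r^2 + 2*r - 8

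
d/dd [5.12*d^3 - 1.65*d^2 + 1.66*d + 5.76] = 15.36*d^2 - 3.3*d + 1.66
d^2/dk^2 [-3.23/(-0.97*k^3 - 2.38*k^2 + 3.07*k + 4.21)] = (-(18.7986*k + 15.3748)*(0.97*k^3 + 2.38*k^2 - 3.07*k - 4.21) + 3.23*(2.91*k^2 + 4.76*k - 3.07)*(5.82*k^2 + 9.52*k - 6.14))/(0.97*k^3 + 2.38*k^2 - 3.07*k - 4.21)^3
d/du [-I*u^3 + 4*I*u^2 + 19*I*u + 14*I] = I*(-3*u^2 + 8*u + 19)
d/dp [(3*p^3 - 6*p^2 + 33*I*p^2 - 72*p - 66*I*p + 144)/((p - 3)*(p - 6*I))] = (3*p^4 + p^3*(-18 - 36*I) + p^2*(288 + 165*I) + p*(-1476 - 216*I) + 1620 - 432*I)/(p^4 + p^3*(-6 - 12*I) + p^2*(-27 + 72*I) + p*(216 - 108*I) - 324)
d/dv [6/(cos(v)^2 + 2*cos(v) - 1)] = 12*(cos(v) + 1)*sin(v)/(-sin(v)^2 + 2*cos(v))^2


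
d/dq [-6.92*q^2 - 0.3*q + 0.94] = -13.84*q - 0.3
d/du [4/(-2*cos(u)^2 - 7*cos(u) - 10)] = -4*(4*cos(u) + 7)*sin(u)/(7*cos(u) + cos(2*u) + 11)^2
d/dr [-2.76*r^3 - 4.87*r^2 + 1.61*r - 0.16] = -8.28*r^2 - 9.74*r + 1.61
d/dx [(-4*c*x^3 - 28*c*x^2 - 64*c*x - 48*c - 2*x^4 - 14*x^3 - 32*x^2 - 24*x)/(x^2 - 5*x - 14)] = 4*(-c*x^2 + 14*c*x + 41*c - x^3 + 8*x^2 + 35*x + 21)/(x^2 - 14*x + 49)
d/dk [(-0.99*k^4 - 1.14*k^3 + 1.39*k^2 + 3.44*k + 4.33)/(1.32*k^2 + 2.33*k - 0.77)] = (-2.6136*k^5 - 8.4249*k^4 - 2.2632*k^3 + 1.3313*k^2 - 13.5718*k - 12.7377)/(1.7424*k^4 + 6.1512*k^3 + 3.3961*k^2 - 3.5882*k + 0.5929)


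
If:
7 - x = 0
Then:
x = 7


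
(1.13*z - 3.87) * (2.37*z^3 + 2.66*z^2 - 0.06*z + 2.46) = 2.6781*z^4 - 6.1661*z^3 - 10.362*z^2 + 3.012*z - 9.5202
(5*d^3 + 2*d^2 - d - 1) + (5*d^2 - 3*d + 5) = 5*d^3 + 7*d^2 - 4*d + 4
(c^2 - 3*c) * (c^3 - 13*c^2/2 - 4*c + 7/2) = c^5 - 19*c^4/2 + 31*c^3/2 + 31*c^2/2 - 21*c/2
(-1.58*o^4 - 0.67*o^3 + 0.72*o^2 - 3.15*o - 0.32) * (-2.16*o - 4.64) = 3.4128*o^5 + 8.7784*o^4 + 1.5536*o^3 + 3.4632*o^2 + 15.3072*o + 1.4848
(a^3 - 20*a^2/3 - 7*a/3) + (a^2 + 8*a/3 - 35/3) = a^3 - 17*a^2/3 + a/3 - 35/3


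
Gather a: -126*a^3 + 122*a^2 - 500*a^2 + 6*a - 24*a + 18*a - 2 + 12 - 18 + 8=-126*a^3 - 378*a^2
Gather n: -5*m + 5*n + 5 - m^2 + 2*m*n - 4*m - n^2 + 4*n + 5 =-m^2 - 9*m - n^2 + n*(2*m + 9) + 10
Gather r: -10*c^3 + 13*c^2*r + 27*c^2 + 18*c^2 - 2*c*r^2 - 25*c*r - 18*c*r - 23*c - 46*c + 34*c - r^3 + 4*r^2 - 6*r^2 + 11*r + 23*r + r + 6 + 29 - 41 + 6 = -10*c^3 + 45*c^2 - 35*c - r^3 + r^2*(-2*c - 2) + r*(13*c^2 - 43*c + 35)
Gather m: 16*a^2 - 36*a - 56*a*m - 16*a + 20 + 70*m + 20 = 16*a^2 - 52*a + m*(70 - 56*a) + 40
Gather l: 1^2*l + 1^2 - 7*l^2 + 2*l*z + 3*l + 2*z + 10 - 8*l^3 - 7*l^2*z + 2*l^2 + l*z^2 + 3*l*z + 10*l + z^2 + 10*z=-8*l^3 + l^2*(-7*z - 5) + l*(z^2 + 5*z + 14) + z^2 + 12*z + 11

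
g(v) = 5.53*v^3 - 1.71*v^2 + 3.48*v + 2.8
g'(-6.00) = 621.24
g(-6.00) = -1274.12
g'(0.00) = 3.48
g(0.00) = 2.80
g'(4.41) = 311.04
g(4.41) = 459.18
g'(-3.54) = 223.49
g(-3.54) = -276.27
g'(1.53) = 37.08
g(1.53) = 23.93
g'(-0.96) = 22.05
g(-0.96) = -7.01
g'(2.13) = 71.46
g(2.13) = 55.89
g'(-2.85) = 147.98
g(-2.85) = -149.02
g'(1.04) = 17.87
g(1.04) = 10.79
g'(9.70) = 1531.26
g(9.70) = 4922.74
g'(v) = 16.59*v^2 - 3.42*v + 3.48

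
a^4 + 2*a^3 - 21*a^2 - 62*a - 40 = (a - 5)*(a + 1)*(a + 2)*(a + 4)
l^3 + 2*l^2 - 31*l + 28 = (l - 4)*(l - 1)*(l + 7)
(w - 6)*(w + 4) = w^2 - 2*w - 24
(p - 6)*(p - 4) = p^2 - 10*p + 24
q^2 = q^2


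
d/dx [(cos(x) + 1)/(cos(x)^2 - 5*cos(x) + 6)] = (cos(x)^2 + 2*cos(x) - 11)*sin(x)/(cos(x)^2 - 5*cos(x) + 6)^2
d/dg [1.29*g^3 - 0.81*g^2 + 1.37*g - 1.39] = 3.87*g^2 - 1.62*g + 1.37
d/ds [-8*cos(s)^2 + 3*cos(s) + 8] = (16*cos(s) - 3)*sin(s)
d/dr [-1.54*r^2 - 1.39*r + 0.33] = -3.08*r - 1.39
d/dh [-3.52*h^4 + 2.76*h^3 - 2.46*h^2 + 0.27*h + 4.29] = -14.08*h^3 + 8.28*h^2 - 4.92*h + 0.27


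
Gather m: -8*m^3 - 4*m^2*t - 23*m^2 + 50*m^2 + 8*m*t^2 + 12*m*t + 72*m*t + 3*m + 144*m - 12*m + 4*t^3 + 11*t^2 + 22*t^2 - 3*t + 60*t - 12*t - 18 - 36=-8*m^3 + m^2*(27 - 4*t) + m*(8*t^2 + 84*t + 135) + 4*t^3 + 33*t^2 + 45*t - 54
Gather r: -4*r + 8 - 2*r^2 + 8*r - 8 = -2*r^2 + 4*r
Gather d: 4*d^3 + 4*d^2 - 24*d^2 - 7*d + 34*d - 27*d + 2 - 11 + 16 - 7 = 4*d^3 - 20*d^2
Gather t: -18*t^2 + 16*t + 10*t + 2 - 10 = -18*t^2 + 26*t - 8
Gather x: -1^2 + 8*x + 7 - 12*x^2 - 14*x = -12*x^2 - 6*x + 6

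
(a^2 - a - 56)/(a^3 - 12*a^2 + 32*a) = (a + 7)/(a*(a - 4))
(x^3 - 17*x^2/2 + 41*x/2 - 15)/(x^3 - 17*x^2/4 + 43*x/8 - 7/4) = 4*(2*x^2 - 13*x + 15)/(8*x^2 - 18*x + 7)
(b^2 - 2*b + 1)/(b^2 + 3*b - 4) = (b - 1)/(b + 4)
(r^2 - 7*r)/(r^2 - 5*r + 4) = r*(r - 7)/(r^2 - 5*r + 4)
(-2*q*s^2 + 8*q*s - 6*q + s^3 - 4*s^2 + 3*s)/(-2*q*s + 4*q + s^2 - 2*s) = (s^2 - 4*s + 3)/(s - 2)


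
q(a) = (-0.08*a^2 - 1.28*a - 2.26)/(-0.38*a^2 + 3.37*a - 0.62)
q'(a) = (-0.16*a - 1.28)/(-0.38*a^2 + 3.37*a - 0.62) + (0.76*a - 3.37)*(-0.08*a^2 - 1.28*a - 2.26)/(-0.38*a^2 + 3.37*a - 0.62)^2 = (-0.756*a^2 - 1.6184*a + 8.4098)/(0.1444*a^4 - 2.5612*a^3 + 11.8281*a^2 - 4.1788*a + 0.3844)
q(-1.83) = 0.02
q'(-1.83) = 0.14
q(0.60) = -2.42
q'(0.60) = 4.48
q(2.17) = -1.10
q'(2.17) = 0.06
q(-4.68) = -0.08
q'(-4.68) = -0.00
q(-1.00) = 0.24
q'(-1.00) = 0.49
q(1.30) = -1.30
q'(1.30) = 0.52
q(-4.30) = -0.08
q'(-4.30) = 0.00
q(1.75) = -1.15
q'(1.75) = 0.19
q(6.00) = -2.17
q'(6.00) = -0.81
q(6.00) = -2.17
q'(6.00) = -0.81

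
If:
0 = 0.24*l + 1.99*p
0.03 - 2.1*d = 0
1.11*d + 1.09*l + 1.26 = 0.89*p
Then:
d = 0.01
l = -1.07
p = 0.13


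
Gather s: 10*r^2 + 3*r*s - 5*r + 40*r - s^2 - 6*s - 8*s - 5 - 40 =10*r^2 + 35*r - s^2 + s*(3*r - 14) - 45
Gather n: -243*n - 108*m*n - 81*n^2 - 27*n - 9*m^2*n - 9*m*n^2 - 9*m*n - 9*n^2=n^2*(-9*m - 90) + n*(-9*m^2 - 117*m - 270)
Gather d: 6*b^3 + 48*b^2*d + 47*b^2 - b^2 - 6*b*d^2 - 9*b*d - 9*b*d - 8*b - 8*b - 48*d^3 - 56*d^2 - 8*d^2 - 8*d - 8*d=6*b^3 + 46*b^2 - 16*b - 48*d^3 + d^2*(-6*b - 64) + d*(48*b^2 - 18*b - 16)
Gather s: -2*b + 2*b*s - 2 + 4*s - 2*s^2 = -2*b - 2*s^2 + s*(2*b + 4) - 2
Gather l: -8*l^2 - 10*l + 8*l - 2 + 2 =-8*l^2 - 2*l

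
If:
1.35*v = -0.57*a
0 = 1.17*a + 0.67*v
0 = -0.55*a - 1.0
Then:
No Solution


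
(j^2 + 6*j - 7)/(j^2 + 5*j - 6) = (j + 7)/(j + 6)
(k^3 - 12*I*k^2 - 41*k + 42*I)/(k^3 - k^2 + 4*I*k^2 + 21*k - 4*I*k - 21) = (k^2 - 9*I*k - 14)/(k^2 + k*(-1 + 7*I) - 7*I)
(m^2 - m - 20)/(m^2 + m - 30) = (m + 4)/(m + 6)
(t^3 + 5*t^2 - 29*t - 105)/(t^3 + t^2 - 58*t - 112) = (t^2 - 2*t - 15)/(t^2 - 6*t - 16)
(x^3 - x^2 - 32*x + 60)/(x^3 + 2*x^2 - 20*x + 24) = (x - 5)/(x - 2)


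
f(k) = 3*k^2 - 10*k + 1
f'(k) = 6*k - 10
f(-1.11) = 15.80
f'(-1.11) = -16.66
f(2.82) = -3.34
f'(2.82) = 6.92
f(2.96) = -2.32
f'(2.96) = 7.76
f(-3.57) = 74.93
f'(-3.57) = -31.42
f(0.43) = -2.75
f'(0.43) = -7.42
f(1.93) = -7.13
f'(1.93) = 1.58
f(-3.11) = 61.12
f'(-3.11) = -28.66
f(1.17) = -6.59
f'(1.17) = -2.98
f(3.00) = -2.00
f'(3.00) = 8.00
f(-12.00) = 553.00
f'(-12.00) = -82.00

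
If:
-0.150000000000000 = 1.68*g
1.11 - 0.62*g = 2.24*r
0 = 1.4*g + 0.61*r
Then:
No Solution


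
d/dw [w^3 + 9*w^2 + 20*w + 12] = 3*w^2 + 18*w + 20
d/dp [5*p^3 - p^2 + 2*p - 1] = 15*p^2 - 2*p + 2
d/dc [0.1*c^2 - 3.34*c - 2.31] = 0.2*c - 3.34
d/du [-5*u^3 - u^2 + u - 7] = -15*u^2 - 2*u + 1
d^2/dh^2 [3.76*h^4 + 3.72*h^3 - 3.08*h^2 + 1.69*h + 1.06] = 45.12*h^2 + 22.32*h - 6.16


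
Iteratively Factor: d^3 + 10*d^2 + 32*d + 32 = (d + 2)*(d^2 + 8*d + 16) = (d + 2)*(d + 4)*(d + 4)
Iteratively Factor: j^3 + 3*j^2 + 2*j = (j + 2)*(j^2 + j) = j*(j + 2)*(j + 1)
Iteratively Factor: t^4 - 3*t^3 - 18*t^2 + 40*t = (t)*(t^3 - 3*t^2 - 18*t + 40) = t*(t + 4)*(t^2 - 7*t + 10) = t*(t - 2)*(t + 4)*(t - 5)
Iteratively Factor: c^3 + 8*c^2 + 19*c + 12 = (c + 1)*(c^2 + 7*c + 12) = (c + 1)*(c + 4)*(c + 3)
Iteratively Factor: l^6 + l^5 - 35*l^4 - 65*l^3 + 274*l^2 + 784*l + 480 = (l + 4)*(l^5 - 3*l^4 - 23*l^3 + 27*l^2 + 166*l + 120) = (l - 5)*(l + 4)*(l^4 + 2*l^3 - 13*l^2 - 38*l - 24) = (l - 5)*(l - 4)*(l + 4)*(l^3 + 6*l^2 + 11*l + 6) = (l - 5)*(l - 4)*(l + 1)*(l + 4)*(l^2 + 5*l + 6) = (l - 5)*(l - 4)*(l + 1)*(l + 2)*(l + 4)*(l + 3)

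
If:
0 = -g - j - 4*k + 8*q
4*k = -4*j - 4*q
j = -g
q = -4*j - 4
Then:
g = 12/11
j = -12/11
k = 8/11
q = 4/11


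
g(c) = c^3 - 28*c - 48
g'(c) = 3*c^2 - 28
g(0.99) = -74.75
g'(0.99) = -25.06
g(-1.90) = -1.66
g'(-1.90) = -17.17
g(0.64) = -65.66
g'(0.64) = -26.77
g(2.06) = -96.94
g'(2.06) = -15.27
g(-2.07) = 1.09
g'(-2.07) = -15.15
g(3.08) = -105.02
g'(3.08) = 0.46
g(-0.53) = -33.31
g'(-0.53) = -27.16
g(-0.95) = -22.26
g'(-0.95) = -25.29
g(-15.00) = -3003.00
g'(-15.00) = 647.00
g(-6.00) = -96.00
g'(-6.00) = 80.00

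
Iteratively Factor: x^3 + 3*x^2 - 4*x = (x + 4)*(x^2 - x) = (x - 1)*(x + 4)*(x)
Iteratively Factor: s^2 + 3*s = (s)*(s + 3)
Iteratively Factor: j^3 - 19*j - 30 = (j + 3)*(j^2 - 3*j - 10) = (j - 5)*(j + 3)*(j + 2)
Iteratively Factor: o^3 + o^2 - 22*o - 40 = (o - 5)*(o^2 + 6*o + 8) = (o - 5)*(o + 4)*(o + 2)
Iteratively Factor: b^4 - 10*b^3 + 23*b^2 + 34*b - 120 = (b - 5)*(b^3 - 5*b^2 - 2*b + 24) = (b - 5)*(b - 3)*(b^2 - 2*b - 8) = (b - 5)*(b - 3)*(b + 2)*(b - 4)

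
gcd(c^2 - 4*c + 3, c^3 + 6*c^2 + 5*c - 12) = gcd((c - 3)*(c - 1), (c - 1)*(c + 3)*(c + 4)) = c - 1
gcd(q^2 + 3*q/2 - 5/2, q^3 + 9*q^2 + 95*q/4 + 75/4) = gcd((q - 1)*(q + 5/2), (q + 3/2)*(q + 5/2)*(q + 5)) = q + 5/2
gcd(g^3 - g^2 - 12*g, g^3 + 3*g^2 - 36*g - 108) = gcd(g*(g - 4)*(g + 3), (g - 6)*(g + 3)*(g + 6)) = g + 3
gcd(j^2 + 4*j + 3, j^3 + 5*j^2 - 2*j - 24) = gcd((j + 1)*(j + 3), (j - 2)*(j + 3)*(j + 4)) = j + 3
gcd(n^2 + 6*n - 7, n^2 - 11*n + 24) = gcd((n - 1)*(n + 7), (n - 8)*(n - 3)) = 1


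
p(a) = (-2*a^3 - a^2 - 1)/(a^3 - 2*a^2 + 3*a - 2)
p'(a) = (-6*a^2 - 2*a)/(a^3 - 2*a^2 + 3*a - 2) + (-3*a^2 + 4*a - 3)*(-2*a^3 - a^2 - 1)/(a^3 - 2*a^2 + 3*a - 2)^2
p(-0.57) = 0.21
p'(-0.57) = 0.47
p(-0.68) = 0.16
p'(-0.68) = 0.48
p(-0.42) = 0.28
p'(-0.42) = 0.45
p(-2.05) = -0.48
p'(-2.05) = 0.39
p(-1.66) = -0.32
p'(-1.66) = 0.44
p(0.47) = 1.54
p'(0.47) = 5.40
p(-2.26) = -0.56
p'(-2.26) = 0.36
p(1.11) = -21.28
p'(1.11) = 164.51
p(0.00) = 0.50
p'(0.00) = 0.75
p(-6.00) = -1.28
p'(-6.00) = 0.10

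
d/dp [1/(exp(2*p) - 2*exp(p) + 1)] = 2*(1 - exp(p))*exp(p)/(exp(2*p) - 2*exp(p) + 1)^2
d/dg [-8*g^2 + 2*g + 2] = 2 - 16*g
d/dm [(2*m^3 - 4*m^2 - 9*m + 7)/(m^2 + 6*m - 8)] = (2*m^4 + 24*m^3 - 63*m^2 + 50*m + 30)/(m^4 + 12*m^3 + 20*m^2 - 96*m + 64)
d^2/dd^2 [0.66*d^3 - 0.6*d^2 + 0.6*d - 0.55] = 3.96*d - 1.2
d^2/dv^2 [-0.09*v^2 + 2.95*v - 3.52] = -0.180000000000000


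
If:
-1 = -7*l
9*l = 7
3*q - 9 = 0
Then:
No Solution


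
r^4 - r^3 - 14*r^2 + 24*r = r*(r - 3)*(r - 2)*(r + 4)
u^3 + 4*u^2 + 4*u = u*(u + 2)^2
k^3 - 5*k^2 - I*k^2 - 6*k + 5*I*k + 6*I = (k - 6)*(k + 1)*(k - I)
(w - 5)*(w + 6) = w^2 + w - 30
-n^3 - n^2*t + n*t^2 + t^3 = (-n + t)*(n + t)^2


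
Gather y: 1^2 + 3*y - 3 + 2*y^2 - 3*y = 2*y^2 - 2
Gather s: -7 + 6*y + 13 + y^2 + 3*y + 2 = y^2 + 9*y + 8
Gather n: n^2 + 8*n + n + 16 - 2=n^2 + 9*n + 14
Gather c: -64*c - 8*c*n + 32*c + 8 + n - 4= c*(-8*n - 32) + n + 4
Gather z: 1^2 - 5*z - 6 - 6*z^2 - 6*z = -6*z^2 - 11*z - 5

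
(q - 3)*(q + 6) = q^2 + 3*q - 18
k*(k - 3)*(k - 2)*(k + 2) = k^4 - 3*k^3 - 4*k^2 + 12*k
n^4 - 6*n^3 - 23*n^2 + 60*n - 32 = (n - 8)*(n - 1)^2*(n + 4)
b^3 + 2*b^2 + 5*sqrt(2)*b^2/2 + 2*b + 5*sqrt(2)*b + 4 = (b + 2)*(b + sqrt(2)/2)*(b + 2*sqrt(2))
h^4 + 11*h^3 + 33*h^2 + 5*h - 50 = (h - 1)*(h + 2)*(h + 5)^2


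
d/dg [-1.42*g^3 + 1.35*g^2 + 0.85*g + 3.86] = -4.26*g^2 + 2.7*g + 0.85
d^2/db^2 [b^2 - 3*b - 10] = 2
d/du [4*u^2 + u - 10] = 8*u + 1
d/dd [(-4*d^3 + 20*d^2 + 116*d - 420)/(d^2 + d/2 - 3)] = 8*(-2*d^4 - 2*d^3 - 35*d^2 + 360*d - 69)/(4*d^4 + 4*d^3 - 23*d^2 - 12*d + 36)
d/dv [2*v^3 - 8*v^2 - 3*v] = 6*v^2 - 16*v - 3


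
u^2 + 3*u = u*(u + 3)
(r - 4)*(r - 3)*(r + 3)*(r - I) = r^4 - 4*r^3 - I*r^3 - 9*r^2 + 4*I*r^2 + 36*r + 9*I*r - 36*I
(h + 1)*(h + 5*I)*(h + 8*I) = h^3 + h^2 + 13*I*h^2 - 40*h + 13*I*h - 40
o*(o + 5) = o^2 + 5*o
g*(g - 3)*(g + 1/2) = g^3 - 5*g^2/2 - 3*g/2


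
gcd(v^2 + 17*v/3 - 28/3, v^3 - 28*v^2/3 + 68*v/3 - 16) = v - 4/3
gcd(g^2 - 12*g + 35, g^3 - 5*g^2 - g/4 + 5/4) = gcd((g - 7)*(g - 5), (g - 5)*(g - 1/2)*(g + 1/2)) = g - 5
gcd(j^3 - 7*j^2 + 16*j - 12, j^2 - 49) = 1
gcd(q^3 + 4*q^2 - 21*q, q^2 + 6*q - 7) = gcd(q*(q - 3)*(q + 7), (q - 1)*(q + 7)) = q + 7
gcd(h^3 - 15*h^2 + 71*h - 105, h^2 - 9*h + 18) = h - 3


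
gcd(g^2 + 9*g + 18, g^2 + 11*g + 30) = g + 6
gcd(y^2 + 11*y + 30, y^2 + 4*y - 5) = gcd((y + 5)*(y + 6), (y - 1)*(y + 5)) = y + 5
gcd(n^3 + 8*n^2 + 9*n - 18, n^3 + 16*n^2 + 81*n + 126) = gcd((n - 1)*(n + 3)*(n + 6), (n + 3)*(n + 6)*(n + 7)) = n^2 + 9*n + 18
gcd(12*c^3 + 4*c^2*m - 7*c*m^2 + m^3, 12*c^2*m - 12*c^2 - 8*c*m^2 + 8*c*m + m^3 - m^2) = 12*c^2 - 8*c*m + m^2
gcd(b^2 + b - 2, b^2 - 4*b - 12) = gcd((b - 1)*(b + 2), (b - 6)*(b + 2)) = b + 2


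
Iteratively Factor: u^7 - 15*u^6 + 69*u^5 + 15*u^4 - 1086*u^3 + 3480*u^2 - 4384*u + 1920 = (u - 5)*(u^6 - 10*u^5 + 19*u^4 + 110*u^3 - 536*u^2 + 800*u - 384) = (u - 5)*(u - 4)*(u^5 - 6*u^4 - 5*u^3 + 90*u^2 - 176*u + 96) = (u - 5)*(u - 4)*(u - 1)*(u^4 - 5*u^3 - 10*u^2 + 80*u - 96) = (u - 5)*(u - 4)*(u - 1)*(u + 4)*(u^3 - 9*u^2 + 26*u - 24) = (u - 5)*(u - 4)*(u - 2)*(u - 1)*(u + 4)*(u^2 - 7*u + 12) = (u - 5)*(u - 4)*(u - 3)*(u - 2)*(u - 1)*(u + 4)*(u - 4)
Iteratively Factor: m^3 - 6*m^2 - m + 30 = (m - 3)*(m^2 - 3*m - 10) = (m - 5)*(m - 3)*(m + 2)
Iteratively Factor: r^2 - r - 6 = (r - 3)*(r + 2)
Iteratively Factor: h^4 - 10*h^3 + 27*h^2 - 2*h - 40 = (h - 5)*(h^3 - 5*h^2 + 2*h + 8) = (h - 5)*(h - 2)*(h^2 - 3*h - 4) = (h - 5)*(h - 4)*(h - 2)*(h + 1)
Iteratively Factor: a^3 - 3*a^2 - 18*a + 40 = (a - 5)*(a^2 + 2*a - 8) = (a - 5)*(a + 4)*(a - 2)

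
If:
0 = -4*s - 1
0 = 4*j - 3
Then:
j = 3/4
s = -1/4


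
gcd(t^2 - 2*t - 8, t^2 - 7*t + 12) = t - 4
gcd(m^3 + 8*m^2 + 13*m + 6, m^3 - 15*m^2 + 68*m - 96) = 1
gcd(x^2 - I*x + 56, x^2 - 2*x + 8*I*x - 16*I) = 1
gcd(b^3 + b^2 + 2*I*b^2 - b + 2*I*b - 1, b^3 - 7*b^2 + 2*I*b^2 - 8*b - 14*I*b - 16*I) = b + 1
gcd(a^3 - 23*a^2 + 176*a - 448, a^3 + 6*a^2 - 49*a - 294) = a - 7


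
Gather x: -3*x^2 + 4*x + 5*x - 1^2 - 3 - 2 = -3*x^2 + 9*x - 6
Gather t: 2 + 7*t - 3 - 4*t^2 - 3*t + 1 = -4*t^2 + 4*t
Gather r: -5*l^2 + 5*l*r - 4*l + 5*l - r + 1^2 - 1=-5*l^2 + l + r*(5*l - 1)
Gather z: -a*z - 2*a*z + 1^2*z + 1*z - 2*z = -3*a*z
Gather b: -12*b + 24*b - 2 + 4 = 12*b + 2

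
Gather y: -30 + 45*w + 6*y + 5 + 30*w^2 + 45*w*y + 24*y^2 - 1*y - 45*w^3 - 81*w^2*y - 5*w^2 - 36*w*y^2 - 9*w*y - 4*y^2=-45*w^3 + 25*w^2 + 45*w + y^2*(20 - 36*w) + y*(-81*w^2 + 36*w + 5) - 25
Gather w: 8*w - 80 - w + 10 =7*w - 70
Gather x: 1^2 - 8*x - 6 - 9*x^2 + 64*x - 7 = -9*x^2 + 56*x - 12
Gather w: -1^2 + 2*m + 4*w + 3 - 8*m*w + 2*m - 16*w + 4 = 4*m + w*(-8*m - 12) + 6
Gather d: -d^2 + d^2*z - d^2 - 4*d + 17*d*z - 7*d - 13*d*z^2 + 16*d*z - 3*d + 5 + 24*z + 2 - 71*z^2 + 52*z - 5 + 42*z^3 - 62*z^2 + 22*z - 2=d^2*(z - 2) + d*(-13*z^2 + 33*z - 14) + 42*z^3 - 133*z^2 + 98*z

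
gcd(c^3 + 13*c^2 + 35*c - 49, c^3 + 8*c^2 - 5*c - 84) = c + 7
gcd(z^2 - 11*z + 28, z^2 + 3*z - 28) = z - 4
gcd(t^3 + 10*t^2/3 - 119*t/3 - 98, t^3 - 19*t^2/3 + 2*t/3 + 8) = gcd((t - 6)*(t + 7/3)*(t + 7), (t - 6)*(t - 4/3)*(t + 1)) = t - 6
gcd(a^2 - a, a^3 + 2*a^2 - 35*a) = a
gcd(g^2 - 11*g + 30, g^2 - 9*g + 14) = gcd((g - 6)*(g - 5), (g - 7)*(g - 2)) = 1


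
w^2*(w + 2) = w^3 + 2*w^2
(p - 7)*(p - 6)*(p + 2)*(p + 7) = p^4 - 4*p^3 - 61*p^2 + 196*p + 588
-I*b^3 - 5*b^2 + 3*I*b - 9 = (b - 3*I)^2*(-I*b + 1)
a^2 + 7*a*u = a*(a + 7*u)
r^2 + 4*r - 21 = (r - 3)*(r + 7)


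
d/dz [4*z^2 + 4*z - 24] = 8*z + 4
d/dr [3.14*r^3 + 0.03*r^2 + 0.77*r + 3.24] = 9.42*r^2 + 0.06*r + 0.77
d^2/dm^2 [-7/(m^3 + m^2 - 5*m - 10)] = 14*((3*m + 1)*(m^3 + m^2 - 5*m - 10) - (3*m^2 + 2*m - 5)^2)/(m^3 + m^2 - 5*m - 10)^3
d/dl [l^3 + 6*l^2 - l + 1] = 3*l^2 + 12*l - 1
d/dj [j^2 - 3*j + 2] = 2*j - 3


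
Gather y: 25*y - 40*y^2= -40*y^2 + 25*y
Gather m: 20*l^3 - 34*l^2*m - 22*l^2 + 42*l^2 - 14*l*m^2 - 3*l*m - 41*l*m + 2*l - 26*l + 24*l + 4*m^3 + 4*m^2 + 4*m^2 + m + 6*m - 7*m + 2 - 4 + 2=20*l^3 + 20*l^2 + 4*m^3 + m^2*(8 - 14*l) + m*(-34*l^2 - 44*l)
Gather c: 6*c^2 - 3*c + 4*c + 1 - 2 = 6*c^2 + c - 1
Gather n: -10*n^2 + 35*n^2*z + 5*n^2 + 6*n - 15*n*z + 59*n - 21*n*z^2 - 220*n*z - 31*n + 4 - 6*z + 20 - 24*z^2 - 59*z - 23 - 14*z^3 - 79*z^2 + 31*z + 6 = n^2*(35*z - 5) + n*(-21*z^2 - 235*z + 34) - 14*z^3 - 103*z^2 - 34*z + 7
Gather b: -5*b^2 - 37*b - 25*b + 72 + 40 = -5*b^2 - 62*b + 112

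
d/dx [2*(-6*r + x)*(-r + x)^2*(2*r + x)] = 40*r^3 - 12*r^2*x - 36*r*x^2 + 8*x^3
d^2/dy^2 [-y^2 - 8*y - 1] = -2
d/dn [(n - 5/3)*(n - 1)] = 2*n - 8/3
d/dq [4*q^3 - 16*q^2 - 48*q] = 12*q^2 - 32*q - 48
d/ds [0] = 0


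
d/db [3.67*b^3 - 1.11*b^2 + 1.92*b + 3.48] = 11.01*b^2 - 2.22*b + 1.92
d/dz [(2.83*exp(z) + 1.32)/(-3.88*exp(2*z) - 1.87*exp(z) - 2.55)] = (10.9804*exp(2*z) + 10.2432*exp(z) - 4.7481)*exp(z)/(15.0544*exp(4*z) + 14.5112*exp(3*z) + 23.2849*exp(2*z) + 9.537*exp(z) + 6.5025)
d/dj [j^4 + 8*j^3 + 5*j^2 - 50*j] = 4*j^3 + 24*j^2 + 10*j - 50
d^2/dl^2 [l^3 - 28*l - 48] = 6*l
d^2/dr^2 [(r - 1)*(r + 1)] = 2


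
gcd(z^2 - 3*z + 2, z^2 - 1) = z - 1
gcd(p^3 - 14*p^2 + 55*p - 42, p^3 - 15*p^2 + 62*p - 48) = p^2 - 7*p + 6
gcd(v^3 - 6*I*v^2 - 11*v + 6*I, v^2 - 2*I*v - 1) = v - I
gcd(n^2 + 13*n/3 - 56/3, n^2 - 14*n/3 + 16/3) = n - 8/3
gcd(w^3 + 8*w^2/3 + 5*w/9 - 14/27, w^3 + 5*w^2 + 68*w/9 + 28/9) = w^2 + 3*w + 14/9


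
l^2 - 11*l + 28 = (l - 7)*(l - 4)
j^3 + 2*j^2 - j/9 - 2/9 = (j - 1/3)*(j + 1/3)*(j + 2)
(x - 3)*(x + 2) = x^2 - x - 6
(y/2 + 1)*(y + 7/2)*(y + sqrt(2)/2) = y^3/2 + sqrt(2)*y^2/4 + 11*y^2/4 + 11*sqrt(2)*y/8 + 7*y/2 + 7*sqrt(2)/4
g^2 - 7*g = g*(g - 7)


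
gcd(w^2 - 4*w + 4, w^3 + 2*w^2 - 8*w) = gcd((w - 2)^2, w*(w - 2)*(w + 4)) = w - 2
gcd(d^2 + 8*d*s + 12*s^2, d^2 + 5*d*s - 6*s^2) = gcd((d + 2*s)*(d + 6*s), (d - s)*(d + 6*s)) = d + 6*s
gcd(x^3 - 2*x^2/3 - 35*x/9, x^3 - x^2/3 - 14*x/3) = x^2 - 7*x/3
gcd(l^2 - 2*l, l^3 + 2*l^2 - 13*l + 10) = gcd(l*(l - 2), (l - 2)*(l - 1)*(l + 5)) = l - 2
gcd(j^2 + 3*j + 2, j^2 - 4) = j + 2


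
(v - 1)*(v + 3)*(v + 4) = v^3 + 6*v^2 + 5*v - 12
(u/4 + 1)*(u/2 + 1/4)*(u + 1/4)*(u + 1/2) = u^4/8 + 21*u^3/32 + 11*u^2/16 + 33*u/128 + 1/32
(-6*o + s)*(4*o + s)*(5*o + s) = -120*o^3 - 34*o^2*s + 3*o*s^2 + s^3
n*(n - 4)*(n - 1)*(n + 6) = n^4 + n^3 - 26*n^2 + 24*n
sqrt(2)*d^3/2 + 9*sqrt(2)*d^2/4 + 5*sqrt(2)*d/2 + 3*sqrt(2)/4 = (d + 1/2)*(d + 3)*(sqrt(2)*d/2 + sqrt(2)/2)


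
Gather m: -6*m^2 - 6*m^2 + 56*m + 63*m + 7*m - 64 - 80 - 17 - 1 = -12*m^2 + 126*m - 162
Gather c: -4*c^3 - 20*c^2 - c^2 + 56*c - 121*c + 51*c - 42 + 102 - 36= -4*c^3 - 21*c^2 - 14*c + 24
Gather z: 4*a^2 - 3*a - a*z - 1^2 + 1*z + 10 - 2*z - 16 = 4*a^2 - 3*a + z*(-a - 1) - 7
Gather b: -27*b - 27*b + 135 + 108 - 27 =216 - 54*b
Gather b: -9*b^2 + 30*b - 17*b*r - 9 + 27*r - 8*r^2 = -9*b^2 + b*(30 - 17*r) - 8*r^2 + 27*r - 9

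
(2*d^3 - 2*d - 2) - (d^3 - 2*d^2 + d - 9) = d^3 + 2*d^2 - 3*d + 7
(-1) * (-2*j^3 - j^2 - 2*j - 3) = 2*j^3 + j^2 + 2*j + 3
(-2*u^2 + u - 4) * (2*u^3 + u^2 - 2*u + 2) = -4*u^5 - 3*u^3 - 10*u^2 + 10*u - 8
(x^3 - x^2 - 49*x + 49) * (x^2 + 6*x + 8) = x^5 + 5*x^4 - 47*x^3 - 253*x^2 - 98*x + 392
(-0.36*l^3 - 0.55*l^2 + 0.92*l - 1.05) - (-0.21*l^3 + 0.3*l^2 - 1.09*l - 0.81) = -0.15*l^3 - 0.85*l^2 + 2.01*l - 0.24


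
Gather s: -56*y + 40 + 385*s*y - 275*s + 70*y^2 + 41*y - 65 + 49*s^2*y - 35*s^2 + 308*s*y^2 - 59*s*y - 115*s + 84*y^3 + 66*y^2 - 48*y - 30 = s^2*(49*y - 35) + s*(308*y^2 + 326*y - 390) + 84*y^3 + 136*y^2 - 63*y - 55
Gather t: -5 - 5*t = -5*t - 5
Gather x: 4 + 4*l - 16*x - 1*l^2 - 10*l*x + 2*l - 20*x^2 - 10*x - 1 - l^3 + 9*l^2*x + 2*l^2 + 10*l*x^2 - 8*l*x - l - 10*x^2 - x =-l^3 + l^2 + 5*l + x^2*(10*l - 30) + x*(9*l^2 - 18*l - 27) + 3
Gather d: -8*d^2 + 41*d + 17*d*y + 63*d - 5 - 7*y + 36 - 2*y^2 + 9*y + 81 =-8*d^2 + d*(17*y + 104) - 2*y^2 + 2*y + 112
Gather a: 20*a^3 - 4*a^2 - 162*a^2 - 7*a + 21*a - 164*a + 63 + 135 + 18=20*a^3 - 166*a^2 - 150*a + 216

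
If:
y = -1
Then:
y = -1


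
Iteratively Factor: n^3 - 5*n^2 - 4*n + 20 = (n + 2)*(n^2 - 7*n + 10) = (n - 2)*(n + 2)*(n - 5)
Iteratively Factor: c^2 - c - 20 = (c - 5)*(c + 4)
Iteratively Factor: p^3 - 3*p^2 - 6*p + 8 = (p - 4)*(p^2 + p - 2) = (p - 4)*(p + 2)*(p - 1)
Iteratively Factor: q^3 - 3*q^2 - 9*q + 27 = (q - 3)*(q^2 - 9) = (q - 3)^2*(q + 3)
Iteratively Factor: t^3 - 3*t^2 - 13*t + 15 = (t + 3)*(t^2 - 6*t + 5) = (t - 5)*(t + 3)*(t - 1)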